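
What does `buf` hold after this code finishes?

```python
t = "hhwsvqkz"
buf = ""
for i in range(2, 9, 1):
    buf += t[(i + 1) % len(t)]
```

'svqkzhh'

i=2: add t[3]='s' → 's'
i=3: add t[4]='v' → 'sv'
i=4: add t[5]='q' → 'svq'
i=5: add t[6]='k' → 'svqk'
i=6: add t[7]='z' → 'svqkz'
i=7: add t[0]='h' → 'svqkzh'
i=8: add t[1]='h' → 'svqkzhh'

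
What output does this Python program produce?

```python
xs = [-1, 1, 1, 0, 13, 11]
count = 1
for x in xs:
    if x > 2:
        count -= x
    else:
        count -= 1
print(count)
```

-27

x=-1: not >2, count = 1-1 = 0
x=1: not >2, count = 0-1 = -1
x=1: not >2, count = (-1)-1 = -2
x=0: not >2, count = (-2)-1 = -3
x=13: >2, count = (-3)-13 = -16
x=11: >2, count = (-16)-11 = -27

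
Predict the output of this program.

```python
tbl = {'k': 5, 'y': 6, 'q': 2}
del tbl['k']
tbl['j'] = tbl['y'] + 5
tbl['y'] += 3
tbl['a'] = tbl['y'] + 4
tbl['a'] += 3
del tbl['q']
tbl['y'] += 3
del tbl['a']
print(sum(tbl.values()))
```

23

del 'k' → {'y': 6, 'q': 2}
tbl['j'] = tbl['y']+5 = 11 → {'y': 6, 'q': 2, 'j': 11}
tbl['y'] = 6+3 = 9 → {'y': 9, 'q': 2, 'j': 11}
tbl['a'] = tbl['y']+4 = 13 → {'y': 9, 'q': 2, 'j': 11, 'a': 13}
tbl['a'] = 13+3 = 16 → {'y': 9, 'q': 2, 'j': 11, 'a': 16}
del 'q' → {'y': 9, 'j': 11, 'a': 16}
tbl['y'] = 9+3 = 12 → {'y': 12, 'j': 11, 'a': 16}
del 'a' → {'y': 12, 'j': 11}
sum of values = 23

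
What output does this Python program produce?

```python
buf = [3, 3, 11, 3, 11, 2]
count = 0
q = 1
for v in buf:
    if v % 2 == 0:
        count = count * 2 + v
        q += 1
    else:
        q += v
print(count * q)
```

v=3: not even; q=4
v=3: not even; q=7
v=11: not even; q=18
v=3: not even; q=21
v=11: not even; q=32
v=2: even, count = 0*2+2 = 2; q=33
count*q = 2*33 = 66

66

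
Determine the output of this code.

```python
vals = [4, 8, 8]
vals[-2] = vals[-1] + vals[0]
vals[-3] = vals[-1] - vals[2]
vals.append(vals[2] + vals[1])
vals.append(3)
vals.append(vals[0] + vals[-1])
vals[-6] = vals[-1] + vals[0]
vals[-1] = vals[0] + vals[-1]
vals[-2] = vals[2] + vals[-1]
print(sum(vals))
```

vals[-2] = vals[-1]+vals[0] = 8+4 = 12 → [4, 12, 8]
vals[-3] = vals[-1]-vals[2] = 8-8 = 0 → [0, 12, 8]
append vals[2]+vals[1] = 8+12 = 20 → [0, 12, 8, 20]
append 3 → [0, 12, 8, 20, 3]
append vals[0]+vals[-1] = 0+3 = 3 → [0, 12, 8, 20, 3, 3]
vals[-6] = vals[-1]+vals[0] = 3+0 = 3 → [3, 12, 8, 20, 3, 3]
vals[-1] = vals[0]+vals[-1] = 3+3 = 6 → [3, 12, 8, 20, 3, 6]
vals[-2] = vals[2]+vals[-1] = 8+6 = 14 → [3, 12, 8, 20, 14, 6]
sum = 63

63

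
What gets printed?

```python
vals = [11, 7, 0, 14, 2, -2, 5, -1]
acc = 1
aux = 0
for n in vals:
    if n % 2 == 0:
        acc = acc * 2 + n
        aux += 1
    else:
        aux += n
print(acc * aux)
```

1924

n=11: not even; aux=11
n=7: not even; aux=18
n=0: even, acc = 1*2+0 = 2; aux=19
n=14: even, acc = 2*2+14 = 18; aux=20
n=2: even, acc = 18*2+2 = 38; aux=21
n=-2: even, acc = 38*2+(-2) = 74; aux=22
n=5: not even; aux=27
n=-1: not even; aux=26
acc*aux = 74*26 = 1924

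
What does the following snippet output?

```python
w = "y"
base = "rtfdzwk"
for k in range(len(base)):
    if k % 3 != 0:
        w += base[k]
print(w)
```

k=0: skip
k=1: add 't' → 'yt'
k=2: add 'f' → 'ytf'
k=3: skip
k=4: add 'z' → 'ytfz'
k=5: add 'w' → 'ytfzw'
k=6: skip

ytfzw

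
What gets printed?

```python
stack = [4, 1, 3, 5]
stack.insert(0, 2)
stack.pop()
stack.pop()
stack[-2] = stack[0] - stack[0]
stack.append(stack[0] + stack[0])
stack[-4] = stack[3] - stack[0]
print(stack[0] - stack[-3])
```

insert 2 at 0 → [2, 4, 1, 3, 5]
pop() removes 5 → [2, 4, 1, 3]
pop() removes 3 → [2, 4, 1]
stack[-2] = stack[0]-stack[0] = 2-2 = 0 → [2, 0, 1]
append stack[0]+stack[0] = 2+2 = 4 → [2, 0, 1, 4]
stack[-4] = stack[3]-stack[0] = 4-2 = 2 → [2, 0, 1, 4]
stack[0]-stack[-3] = 2-0 = 2

2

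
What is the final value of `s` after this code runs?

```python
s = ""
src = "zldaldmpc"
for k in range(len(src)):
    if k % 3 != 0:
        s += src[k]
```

k=0: skip
k=1: add 'l' → 'l'
k=2: add 'd' → 'ld'
k=3: skip
k=4: add 'l' → 'ldl'
k=5: add 'd' → 'ldld'
k=6: skip
k=7: add 'p' → 'ldldp'
k=8: add 'c' → 'ldldpc'

'ldldpc'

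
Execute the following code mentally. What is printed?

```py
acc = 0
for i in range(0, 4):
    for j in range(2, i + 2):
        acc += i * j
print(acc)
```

39

i=1,j=2: acc = 0+2 = 2
i=2,j=2: acc = 2+4 = 6
i=2,j=3: acc = 6+6 = 12
i=3,j=2: acc = 12+6 = 18
i=3,j=3: acc = 18+9 = 27
i=3,j=4: acc = 27+12 = 39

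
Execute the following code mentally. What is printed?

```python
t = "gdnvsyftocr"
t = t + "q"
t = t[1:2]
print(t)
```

+ 'q' → 'gdnvsyftocrq'
slice [1:2] → 'd'

d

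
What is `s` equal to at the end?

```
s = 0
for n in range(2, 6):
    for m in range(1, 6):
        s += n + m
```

130

n=2,m=1: s = 0+3 = 3
n=2,m=2: s = 3+4 = 7
n=2,m=3: s = 7+5 = 12
n=2,m=4: s = 12+6 = 18
n=2,m=5: s = 18+7 = 25
n=3,m=1: s = 25+4 = 29
n=3,m=2: s = 29+5 = 34
n=3,m=3: s = 34+6 = 40
n=3,m=4: s = 40+7 = 47
n=3,m=5: s = 47+8 = 55
n=4,m=1: s = 55+5 = 60
n=4,m=2: s = 60+6 = 66
n=4,m=3: s = 66+7 = 73
n=4,m=4: s = 73+8 = 81
n=4,m=5: s = 81+9 = 90
n=5,m=1: s = 90+6 = 96
n=5,m=2: s = 96+7 = 103
n=5,m=3: s = 103+8 = 111
n=5,m=4: s = 111+9 = 120
n=5,m=5: s = 120+10 = 130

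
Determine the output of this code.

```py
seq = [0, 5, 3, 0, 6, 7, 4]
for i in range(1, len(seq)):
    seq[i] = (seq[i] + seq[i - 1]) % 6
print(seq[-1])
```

i=1: seq[1] = (5+0)%6 = 5 → [0, 5, 3, 0, 6, 7, 4]
i=2: seq[2] = (3+5)%6 = 2 → [0, 5, 2, 0, 6, 7, 4]
i=3: seq[3] = (0+2)%6 = 2 → [0, 5, 2, 2, 6, 7, 4]
i=4: seq[4] = (6+2)%6 = 2 → [0, 5, 2, 2, 2, 7, 4]
i=5: seq[5] = (7+2)%6 = 3 → [0, 5, 2, 2, 2, 3, 4]
i=6: seq[6] = (4+3)%6 = 1 → [0, 5, 2, 2, 2, 3, 1]

1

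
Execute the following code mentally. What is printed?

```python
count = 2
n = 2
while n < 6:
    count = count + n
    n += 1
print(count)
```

n=2: count = 2+2 = 4
n=3: count = 4+3 = 7
n=4: count = 7+4 = 11
n=5: count = 11+5 = 16

16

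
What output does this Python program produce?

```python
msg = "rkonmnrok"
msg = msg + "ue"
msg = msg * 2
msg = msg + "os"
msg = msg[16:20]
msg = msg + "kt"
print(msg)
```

+ 'ue' → 'rkonmnrokue'
repeat ×2 → 'rkonmnrokuerkonmnrokue'
+ 'os' → 'rkonmnrokuerkonmnrokueos'
slice [16:20] → 'nrok'
+ 'kt' → 'nrokkt'

nrokkt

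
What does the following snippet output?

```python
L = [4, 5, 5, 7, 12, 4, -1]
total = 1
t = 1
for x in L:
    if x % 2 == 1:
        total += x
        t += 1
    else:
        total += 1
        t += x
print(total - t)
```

-5

x=4: not odd, total = 1+1 = 2; t=5
x=5: odd, total = 2+5 = 7; t=6
x=5: odd, total = 7+5 = 12; t=7
x=7: odd, total = 12+7 = 19; t=8
x=12: not odd, total = 19+1 = 20; t=20
x=4: not odd, total = 20+1 = 21; t=24
x=-1: odd, total = 21+(-1) = 20; t=25
total-t = 20-25 = -5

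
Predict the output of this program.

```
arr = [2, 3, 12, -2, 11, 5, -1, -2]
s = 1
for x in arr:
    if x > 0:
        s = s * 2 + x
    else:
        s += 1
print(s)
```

169

x=2: >0, s = 1*2+2 = 4
x=3: >0, s = 4*2+3 = 11
x=12: >0, s = 11*2+12 = 34
x=-2: not >0, s = 34+1 = 35
x=11: >0, s = 35*2+11 = 81
x=5: >0, s = 81*2+5 = 167
x=-1: not >0, s = 167+1 = 168
x=-2: not >0, s = 168+1 = 169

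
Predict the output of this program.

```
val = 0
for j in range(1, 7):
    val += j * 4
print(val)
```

j=1: val = 0+1*4 = 4
j=2: val = 4+2*4 = 12
j=3: val = 12+3*4 = 24
j=4: val = 24+4*4 = 40
j=5: val = 40+5*4 = 60
j=6: val = 60+6*4 = 84

84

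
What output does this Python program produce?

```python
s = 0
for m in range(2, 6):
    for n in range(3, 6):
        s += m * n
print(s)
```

168

m=2,n=3: s = 0+6 = 6
m=2,n=4: s = 6+8 = 14
m=2,n=5: s = 14+10 = 24
m=3,n=3: s = 24+9 = 33
m=3,n=4: s = 33+12 = 45
m=3,n=5: s = 45+15 = 60
m=4,n=3: s = 60+12 = 72
m=4,n=4: s = 72+16 = 88
m=4,n=5: s = 88+20 = 108
m=5,n=3: s = 108+15 = 123
m=5,n=4: s = 123+20 = 143
m=5,n=5: s = 143+25 = 168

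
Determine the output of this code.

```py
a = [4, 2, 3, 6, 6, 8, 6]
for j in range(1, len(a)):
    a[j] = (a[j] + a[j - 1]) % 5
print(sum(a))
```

14

j=1: a[1] = (2+4)%5 = 1 → [4, 1, 3, 6, 6, 8, 6]
j=2: a[2] = (3+1)%5 = 4 → [4, 1, 4, 6, 6, 8, 6]
j=3: a[3] = (6+4)%5 = 0 → [4, 1, 4, 0, 6, 8, 6]
j=4: a[4] = (6+0)%5 = 1 → [4, 1, 4, 0, 1, 8, 6]
j=5: a[5] = (8+1)%5 = 4 → [4, 1, 4, 0, 1, 4, 6]
j=6: a[6] = (6+4)%5 = 0 → [4, 1, 4, 0, 1, 4, 0]
sum = 14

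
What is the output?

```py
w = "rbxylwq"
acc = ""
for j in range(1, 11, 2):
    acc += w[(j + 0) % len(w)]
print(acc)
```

bywrx

j=1: add w[1]='b' → 'b'
j=3: add w[3]='y' → 'by'
j=5: add w[5]='w' → 'byw'
j=7: add w[0]='r' → 'bywr'
j=9: add w[2]='x' → 'bywrx'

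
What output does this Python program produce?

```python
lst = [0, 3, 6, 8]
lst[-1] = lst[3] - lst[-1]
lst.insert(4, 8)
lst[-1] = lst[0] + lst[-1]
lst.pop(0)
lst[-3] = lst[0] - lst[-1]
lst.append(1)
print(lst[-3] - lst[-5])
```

-3

lst[-1] = lst[3]-lst[-1] = 8-8 = 0 → [0, 3, 6, 0]
insert 8 at 4 → [0, 3, 6, 0, 8]
lst[-1] = lst[0]+lst[-1] = 0+8 = 8 → [0, 3, 6, 0, 8]
pop(0) removes 0 → [3, 6, 0, 8]
lst[-3] = lst[0]-lst[-1] = 3-8 = -5 → [3, -5, 0, 8]
append 1 → [3, -5, 0, 8, 1]
lst[-3]-lst[-5] = 0-3 = -3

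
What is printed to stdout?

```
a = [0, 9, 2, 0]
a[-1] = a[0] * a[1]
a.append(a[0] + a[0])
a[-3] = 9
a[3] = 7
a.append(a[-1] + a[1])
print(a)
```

[0, 9, 9, 7, 0, 9]

a[-1] = a[0]*a[1] = 0*9 = 0 → [0, 9, 2, 0]
append a[0]+a[0] = 0+0 = 0 → [0, 9, 2, 0, 0]
a[-3] = 9 → [0, 9, 9, 0, 0]
a[3] = 7 → [0, 9, 9, 7, 0]
append a[-1]+a[1] = 0+9 = 9 → [0, 9, 9, 7, 0, 9]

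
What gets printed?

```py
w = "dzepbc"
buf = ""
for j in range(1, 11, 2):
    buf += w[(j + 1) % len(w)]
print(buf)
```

ebdeb

j=1: add w[2]='e' → 'e'
j=3: add w[4]='b' → 'eb'
j=5: add w[0]='d' → 'ebd'
j=7: add w[2]='e' → 'ebde'
j=9: add w[4]='b' → 'ebdeb'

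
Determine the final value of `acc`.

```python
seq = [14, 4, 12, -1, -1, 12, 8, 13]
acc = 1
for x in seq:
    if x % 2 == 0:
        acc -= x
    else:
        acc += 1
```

-46

x=14: even, acc = 1-14 = -13
x=4: even, acc = (-13)-4 = -17
x=12: even, acc = (-17)-12 = -29
x=-1: not even, acc = (-29)+1 = -28
x=-1: not even, acc = (-28)+1 = -27
x=12: even, acc = (-27)-12 = -39
x=8: even, acc = (-39)-8 = -47
x=13: not even, acc = (-47)+1 = -46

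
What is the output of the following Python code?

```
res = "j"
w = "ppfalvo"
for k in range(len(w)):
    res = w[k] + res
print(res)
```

ovlafppj

k=0: prepend 'p' → 'pj'
k=1: prepend 'p' → 'ppj'
k=2: prepend 'f' → 'fppj'
k=3: prepend 'a' → 'afppj'
k=4: prepend 'l' → 'lafppj'
k=5: prepend 'v' → 'vlafppj'
k=6: prepend 'o' → 'ovlafppj'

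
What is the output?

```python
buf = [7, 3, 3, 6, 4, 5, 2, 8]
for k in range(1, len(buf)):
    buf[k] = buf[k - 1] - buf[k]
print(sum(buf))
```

-56

k=1: buf[1] = 7-3 = 4 → [7, 4, 3, 6, 4, 5, 2, 8]
k=2: buf[2] = 4-3 = 1 → [7, 4, 1, 6, 4, 5, 2, 8]
k=3: buf[3] = 1-6 = -5 → [7, 4, 1, -5, 4, 5, 2, 8]
k=4: buf[4] = (-5)-4 = -9 → [7, 4, 1, -5, -9, 5, 2, 8]
k=5: buf[5] = (-9)-5 = -14 → [7, 4, 1, -5, -9, -14, 2, 8]
k=6: buf[6] = (-14)-2 = -16 → [7, 4, 1, -5, -9, -14, -16, 8]
k=7: buf[7] = (-16)-8 = -24 → [7, 4, 1, -5, -9, -14, -16, -24]
sum = -56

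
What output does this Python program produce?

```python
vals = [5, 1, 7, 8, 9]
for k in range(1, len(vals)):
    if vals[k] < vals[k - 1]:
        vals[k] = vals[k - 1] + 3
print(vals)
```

k=1: 1<5, vals[1] = 5+3 = 8 → [5, 8, 7, 8, 9]
k=2: 7<8, vals[2] = 8+3 = 11 → [5, 8, 11, 8, 9]
k=3: 8<11, vals[3] = 11+3 = 14 → [5, 8, 11, 14, 9]
k=4: 9<14, vals[4] = 14+3 = 17 → [5, 8, 11, 14, 17]

[5, 8, 11, 14, 17]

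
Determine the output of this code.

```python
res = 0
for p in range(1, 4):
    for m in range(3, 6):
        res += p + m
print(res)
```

p=1,m=3: res = 0+4 = 4
p=1,m=4: res = 4+5 = 9
p=1,m=5: res = 9+6 = 15
p=2,m=3: res = 15+5 = 20
p=2,m=4: res = 20+6 = 26
p=2,m=5: res = 26+7 = 33
p=3,m=3: res = 33+6 = 39
p=3,m=4: res = 39+7 = 46
p=3,m=5: res = 46+8 = 54

54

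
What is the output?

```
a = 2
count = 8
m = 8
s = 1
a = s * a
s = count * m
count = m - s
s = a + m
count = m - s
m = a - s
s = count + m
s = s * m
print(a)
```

2

a = 1*2 = 2
s = 8*8 = 64
count = 8-64 = -56
s = 2+8 = 10
count = 8-10 = -2
m = 2-10 = -8
s = (-2)+(-8) = -10
s = (-10)*(-8) = 80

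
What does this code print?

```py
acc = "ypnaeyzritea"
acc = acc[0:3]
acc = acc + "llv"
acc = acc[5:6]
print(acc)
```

slice [0:3] → 'ypn'
+ 'llv' → 'ypnllv'
slice [5:6] → 'v'

v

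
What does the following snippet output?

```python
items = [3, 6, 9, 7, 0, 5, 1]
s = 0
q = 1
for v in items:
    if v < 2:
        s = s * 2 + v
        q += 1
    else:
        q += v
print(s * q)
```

33

v=3: not <2; q=4
v=6: not <2; q=10
v=9: not <2; q=19
v=7: not <2; q=26
v=0: <2, s = 0*2+0 = 0; q=27
v=5: not <2; q=32
v=1: <2, s = 0*2+1 = 1; q=33
s*q = 1*33 = 33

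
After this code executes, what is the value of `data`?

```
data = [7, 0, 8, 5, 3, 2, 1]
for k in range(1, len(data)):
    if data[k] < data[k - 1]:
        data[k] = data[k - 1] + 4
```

[7, 11, 15, 19, 23, 27, 31]

k=1: 0<7, data[1] = 7+4 = 11 → [7, 11, 8, 5, 3, 2, 1]
k=2: 8<11, data[2] = 11+4 = 15 → [7, 11, 15, 5, 3, 2, 1]
k=3: 5<15, data[3] = 15+4 = 19 → [7, 11, 15, 19, 3, 2, 1]
k=4: 3<19, data[4] = 19+4 = 23 → [7, 11, 15, 19, 23, 2, 1]
k=5: 2<23, data[5] = 23+4 = 27 → [7, 11, 15, 19, 23, 27, 1]
k=6: 1<27, data[6] = 27+4 = 31 → [7, 11, 15, 19, 23, 27, 31]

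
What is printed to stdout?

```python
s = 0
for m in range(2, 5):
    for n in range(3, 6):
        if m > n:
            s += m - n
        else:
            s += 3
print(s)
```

m=2,n=3: not 2>3, s = 0+3 = 3
m=2,n=4: not 2>4, s = 3+3 = 6
m=2,n=5: not 2>5, s = 6+3 = 9
m=3,n=3: not 3>3, s = 9+3 = 12
m=3,n=4: not 3>4, s = 12+3 = 15
m=3,n=5: not 3>5, s = 15+3 = 18
m=4,n=3: 4>3, s = 18+1 = 19
m=4,n=4: not 4>4, s = 19+3 = 22
m=4,n=5: not 4>5, s = 22+3 = 25

25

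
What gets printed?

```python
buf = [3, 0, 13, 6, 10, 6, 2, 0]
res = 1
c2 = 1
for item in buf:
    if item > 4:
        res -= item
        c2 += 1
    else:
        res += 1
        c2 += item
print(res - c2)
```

item=3: not >4, res = 1+1 = 2; c2=4
item=0: not >4, res = 2+1 = 3; c2=4
item=13: >4, res = 3-13 = -10; c2=5
item=6: >4, res = (-10)-6 = -16; c2=6
item=10: >4, res = (-16)-10 = -26; c2=7
item=6: >4, res = (-26)-6 = -32; c2=8
item=2: not >4, res = (-32)+1 = -31; c2=10
item=0: not >4, res = (-31)+1 = -30; c2=10
res-c2 = (-30)-10 = -40

-40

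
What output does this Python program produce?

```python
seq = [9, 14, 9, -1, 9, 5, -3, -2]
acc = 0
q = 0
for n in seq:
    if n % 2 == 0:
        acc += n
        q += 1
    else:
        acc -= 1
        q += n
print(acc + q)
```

36

n=9: not even, acc = 0-1 = -1; q=9
n=14: even, acc = (-1)+14 = 13; q=10
n=9: not even, acc = 13-1 = 12; q=19
n=-1: not even, acc = 12-1 = 11; q=18
n=9: not even, acc = 11-1 = 10; q=27
n=5: not even, acc = 10-1 = 9; q=32
n=-3: not even, acc = 9-1 = 8; q=29
n=-2: even, acc = 8+(-2) = 6; q=30
acc+q = 6+30 = 36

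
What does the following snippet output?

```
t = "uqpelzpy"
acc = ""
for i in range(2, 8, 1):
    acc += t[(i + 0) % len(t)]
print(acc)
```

pelzpy

i=2: add t[2]='p' → 'p'
i=3: add t[3]='e' → 'pe'
i=4: add t[4]='l' → 'pel'
i=5: add t[5]='z' → 'pelz'
i=6: add t[6]='p' → 'pelzp'
i=7: add t[7]='y' → 'pelzpy'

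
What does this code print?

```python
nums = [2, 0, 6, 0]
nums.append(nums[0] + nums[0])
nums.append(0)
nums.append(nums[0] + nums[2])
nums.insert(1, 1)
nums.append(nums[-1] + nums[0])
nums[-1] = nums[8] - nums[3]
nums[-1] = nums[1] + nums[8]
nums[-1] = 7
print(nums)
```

[2, 1, 0, 6, 0, 4, 0, 8, 7]

append nums[0]+nums[0] = 2+2 = 4 → [2, 0, 6, 0, 4]
append 0 → [2, 0, 6, 0, 4, 0]
append nums[0]+nums[2] = 2+6 = 8 → [2, 0, 6, 0, 4, 0, 8]
insert 1 at 1 → [2, 1, 0, 6, 0, 4, 0, 8]
append nums[-1]+nums[0] = 8+2 = 10 → [2, 1, 0, 6, 0, 4, 0, 8, 10]
nums[-1] = nums[8]-nums[3] = 10-6 = 4 → [2, 1, 0, 6, 0, 4, 0, 8, 4]
nums[-1] = nums[1]+nums[8] = 1+4 = 5 → [2, 1, 0, 6, 0, 4, 0, 8, 5]
nums[-1] = 7 → [2, 1, 0, 6, 0, 4, 0, 8, 7]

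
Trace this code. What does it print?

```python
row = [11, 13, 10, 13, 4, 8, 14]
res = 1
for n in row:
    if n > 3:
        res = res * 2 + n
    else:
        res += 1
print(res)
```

n=11: >3, res = 1*2+11 = 13
n=13: >3, res = 13*2+13 = 39
n=10: >3, res = 39*2+10 = 88
n=13: >3, res = 88*2+13 = 189
n=4: >3, res = 189*2+4 = 382
n=8: >3, res = 382*2+8 = 772
n=14: >3, res = 772*2+14 = 1558

1558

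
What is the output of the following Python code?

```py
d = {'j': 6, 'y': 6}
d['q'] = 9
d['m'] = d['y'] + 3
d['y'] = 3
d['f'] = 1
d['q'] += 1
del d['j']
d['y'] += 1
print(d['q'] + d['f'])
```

d['q'] = 9 → {'j': 6, 'y': 6, 'q': 9}
d['m'] = d['y']+3 = 9 → {'j': 6, 'y': 6, 'q': 9, 'm': 9}
d['y'] = 3 → {'j': 6, 'y': 3, 'q': 9, 'm': 9}
d['f'] = 1 → {'j': 6, 'y': 3, 'q': 9, 'm': 9, 'f': 1}
d['q'] = 9+1 = 10 → {'j': 6, 'y': 3, 'q': 10, 'm': 9, 'f': 1}
del 'j' → {'y': 3, 'q': 10, 'm': 9, 'f': 1}
d['y'] = 3+1 = 4 → {'y': 4, 'q': 10, 'm': 9, 'f': 1}
d['q']+d['f'] = 10+1 = 11

11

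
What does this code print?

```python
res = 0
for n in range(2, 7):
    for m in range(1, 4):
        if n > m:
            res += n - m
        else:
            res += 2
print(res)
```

n=2,m=1: 2>1, res = 0+1 = 1
n=2,m=2: not 2>2, res = 1+2 = 3
n=2,m=3: not 2>3, res = 3+2 = 5
n=3,m=1: 3>1, res = 5+2 = 7
n=3,m=2: 3>2, res = 7+1 = 8
n=3,m=3: not 3>3, res = 8+2 = 10
n=4,m=1: 4>1, res = 10+3 = 13
n=4,m=2: 4>2, res = 13+2 = 15
n=4,m=3: 4>3, res = 15+1 = 16
n=5,m=1: 5>1, res = 16+4 = 20
n=5,m=2: 5>2, res = 20+3 = 23
n=5,m=3: 5>3, res = 23+2 = 25
n=6,m=1: 6>1, res = 25+5 = 30
n=6,m=2: 6>2, res = 30+4 = 34
n=6,m=3: 6>3, res = 34+3 = 37

37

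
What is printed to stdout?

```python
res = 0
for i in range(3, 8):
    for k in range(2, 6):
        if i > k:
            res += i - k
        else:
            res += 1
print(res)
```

40

i=3,k=2: 3>2, res = 0+1 = 1
i=3,k=3: not 3>3, res = 1+1 = 2
i=3,k=4: not 3>4, res = 2+1 = 3
i=3,k=5: not 3>5, res = 3+1 = 4
i=4,k=2: 4>2, res = 4+2 = 6
i=4,k=3: 4>3, res = 6+1 = 7
i=4,k=4: not 4>4, res = 7+1 = 8
i=4,k=5: not 4>5, res = 8+1 = 9
i=5,k=2: 5>2, res = 9+3 = 12
i=5,k=3: 5>3, res = 12+2 = 14
i=5,k=4: 5>4, res = 14+1 = 15
i=5,k=5: not 5>5, res = 15+1 = 16
i=6,k=2: 6>2, res = 16+4 = 20
i=6,k=3: 6>3, res = 20+3 = 23
i=6,k=4: 6>4, res = 23+2 = 25
i=6,k=5: 6>5, res = 25+1 = 26
i=7,k=2: 7>2, res = 26+5 = 31
i=7,k=3: 7>3, res = 31+4 = 35
i=7,k=4: 7>4, res = 35+3 = 38
i=7,k=5: 7>5, res = 38+2 = 40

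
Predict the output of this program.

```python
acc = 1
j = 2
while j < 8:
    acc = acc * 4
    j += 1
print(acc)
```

4096

j=2: acc = 1*4 = 4
j=3: acc = 4*4 = 16
j=4: acc = 16*4 = 64
j=5: acc = 64*4 = 256
j=6: acc = 256*4 = 1024
j=7: acc = 1024*4 = 4096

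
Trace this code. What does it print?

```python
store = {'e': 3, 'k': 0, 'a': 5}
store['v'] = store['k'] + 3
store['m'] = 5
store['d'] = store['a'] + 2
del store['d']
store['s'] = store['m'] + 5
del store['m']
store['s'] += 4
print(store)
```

store['v'] = store['k']+3 = 3 → {'e': 3, 'k': 0, 'a': 5, 'v': 3}
store['m'] = 5 → {'e': 3, 'k': 0, 'a': 5, 'v': 3, 'm': 5}
store['d'] = store['a']+2 = 7 → {'e': 3, 'k': 0, 'a': 5, 'v': 3, 'm': 5, 'd': 7}
del 'd' → {'e': 3, 'k': 0, 'a': 5, 'v': 3, 'm': 5}
store['s'] = store['m']+5 = 10 → {'e': 3, 'k': 0, 'a': 5, 'v': 3, 'm': 5, 's': 10}
del 'm' → {'e': 3, 'k': 0, 'a': 5, 'v': 3, 's': 10}
store['s'] = 10+4 = 14 → {'e': 3, 'k': 0, 'a': 5, 'v': 3, 's': 14}

{'e': 3, 'k': 0, 'a': 5, 'v': 3, 's': 14}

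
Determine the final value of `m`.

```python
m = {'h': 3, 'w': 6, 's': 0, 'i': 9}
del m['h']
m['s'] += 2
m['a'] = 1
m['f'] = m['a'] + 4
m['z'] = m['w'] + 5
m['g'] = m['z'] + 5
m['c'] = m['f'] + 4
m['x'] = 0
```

del 'h' → {'w': 6, 's': 0, 'i': 9}
m['s'] = 0+2 = 2 → {'w': 6, 's': 2, 'i': 9}
m['a'] = 1 → {'w': 6, 's': 2, 'i': 9, 'a': 1}
m['f'] = m['a']+4 = 5 → {'w': 6, 's': 2, 'i': 9, 'a': 1, 'f': 5}
m['z'] = m['w']+5 = 11 → {'w': 6, 's': 2, 'i': 9, 'a': 1, 'f': 5, 'z': 11}
m['g'] = m['z']+5 = 16 → {'w': 6, 's': 2, 'i': 9, 'a': 1, 'f': 5, 'z': 11, 'g': 16}
m['c'] = m['f']+4 = 9 → {'w': 6, 's': 2, 'i': 9, 'a': 1, 'f': 5, 'z': 11, 'g': 16, 'c': 9}
m['x'] = 0 → {'w': 6, 's': 2, 'i': 9, 'a': 1, 'f': 5, 'z': 11, 'g': 16, 'c': 9, 'x': 0}

{'w': 6, 's': 2, 'i': 9, 'a': 1, 'f': 5, 'z': 11, 'g': 16, 'c': 9, 'x': 0}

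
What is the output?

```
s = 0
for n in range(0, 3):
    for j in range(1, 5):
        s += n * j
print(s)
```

n=0,j=1: s = 0+0 = 0
n=0,j=2: s = 0+0 = 0
n=0,j=3: s = 0+0 = 0
n=0,j=4: s = 0+0 = 0
n=1,j=1: s = 0+1 = 1
n=1,j=2: s = 1+2 = 3
n=1,j=3: s = 3+3 = 6
n=1,j=4: s = 6+4 = 10
n=2,j=1: s = 10+2 = 12
n=2,j=2: s = 12+4 = 16
n=2,j=3: s = 16+6 = 22
n=2,j=4: s = 22+8 = 30

30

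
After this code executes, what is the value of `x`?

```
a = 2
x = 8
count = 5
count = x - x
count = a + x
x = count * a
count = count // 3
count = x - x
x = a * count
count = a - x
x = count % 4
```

count = 8-8 = 0
count = 2+8 = 10
x = 10*2 = 20
count = 10//3 = 3
count = 20-20 = 0
x = 2*0 = 0
count = 2-0 = 2
x = 2%4 = 2

2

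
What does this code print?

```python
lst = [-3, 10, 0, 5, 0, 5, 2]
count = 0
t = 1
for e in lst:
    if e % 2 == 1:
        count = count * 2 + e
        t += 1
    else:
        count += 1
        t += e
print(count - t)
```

-2

e=-3: odd, count = 0*2+(-3) = -3; t=2
e=10: not odd, count = (-3)+1 = -2; t=12
e=0: not odd, count = (-2)+1 = -1; t=12
e=5: odd, count = (-1)*2+5 = 3; t=13
e=0: not odd, count = 3+1 = 4; t=13
e=5: odd, count = 4*2+5 = 13; t=14
e=2: not odd, count = 13+1 = 14; t=16
count-t = 14-16 = -2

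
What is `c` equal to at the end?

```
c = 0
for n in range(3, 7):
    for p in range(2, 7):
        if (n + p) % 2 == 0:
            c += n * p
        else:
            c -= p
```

144

n=3,p=2: odd sum, c = 0-2 = -2
n=3,p=3: even sum, c = (-2)+9 = 7
n=3,p=4: odd sum, c = 7-4 = 3
n=3,p=5: even sum, c = 3+15 = 18
n=3,p=6: odd sum, c = 18-6 = 12
n=4,p=2: even sum, c = 12+8 = 20
n=4,p=3: odd sum, c = 20-3 = 17
n=4,p=4: even sum, c = 17+16 = 33
n=4,p=5: odd sum, c = 33-5 = 28
n=4,p=6: even sum, c = 28+24 = 52
n=5,p=2: odd sum, c = 52-2 = 50
n=5,p=3: even sum, c = 50+15 = 65
n=5,p=4: odd sum, c = 65-4 = 61
n=5,p=5: even sum, c = 61+25 = 86
n=5,p=6: odd sum, c = 86-6 = 80
n=6,p=2: even sum, c = 80+12 = 92
n=6,p=3: odd sum, c = 92-3 = 89
n=6,p=4: even sum, c = 89+24 = 113
n=6,p=5: odd sum, c = 113-5 = 108
n=6,p=6: even sum, c = 108+36 = 144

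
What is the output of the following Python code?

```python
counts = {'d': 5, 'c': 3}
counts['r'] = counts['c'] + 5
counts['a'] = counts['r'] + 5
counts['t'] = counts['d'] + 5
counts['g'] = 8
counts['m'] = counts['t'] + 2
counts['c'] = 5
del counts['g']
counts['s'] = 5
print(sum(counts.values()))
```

counts['r'] = counts['c']+5 = 8 → {'d': 5, 'c': 3, 'r': 8}
counts['a'] = counts['r']+5 = 13 → {'d': 5, 'c': 3, 'r': 8, 'a': 13}
counts['t'] = counts['d']+5 = 10 → {'d': 5, 'c': 3, 'r': 8, 'a': 13, 't': 10}
counts['g'] = 8 → {'d': 5, 'c': 3, 'r': 8, 'a': 13, 't': 10, 'g': 8}
counts['m'] = counts['t']+2 = 12 → {'d': 5, 'c': 3, 'r': 8, 'a': 13, 't': 10, 'g': 8, 'm': 12}
counts['c'] = 5 → {'d': 5, 'c': 5, 'r': 8, 'a': 13, 't': 10, 'g': 8, 'm': 12}
del 'g' → {'d': 5, 'c': 5, 'r': 8, 'a': 13, 't': 10, 'm': 12}
counts['s'] = 5 → {'d': 5, 'c': 5, 'r': 8, 'a': 13, 't': 10, 'm': 12, 's': 5}
sum of values = 58

58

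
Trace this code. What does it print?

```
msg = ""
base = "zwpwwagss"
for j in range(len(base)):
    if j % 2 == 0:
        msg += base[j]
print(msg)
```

j=0: add 'z' → 'z'
j=1: skip
j=2: add 'p' → 'zp'
j=3: skip
j=4: add 'w' → 'zpw'
j=5: skip
j=6: add 'g' → 'zpwg'
j=7: skip
j=8: add 's' → 'zpwgs'

zpwgs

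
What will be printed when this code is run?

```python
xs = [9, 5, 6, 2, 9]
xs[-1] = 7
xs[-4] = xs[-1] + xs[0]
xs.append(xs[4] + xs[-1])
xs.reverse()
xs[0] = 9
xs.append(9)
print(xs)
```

xs[-1] = 7 → [9, 5, 6, 2, 7]
xs[-4] = xs[-1]+xs[0] = 7+9 = 16 → [9, 16, 6, 2, 7]
append xs[4]+xs[-1] = 7+7 = 14 → [9, 16, 6, 2, 7, 14]
reverse → [14, 7, 2, 6, 16, 9]
xs[0] = 9 → [9, 7, 2, 6, 16, 9]
append 9 → [9, 7, 2, 6, 16, 9, 9]

[9, 7, 2, 6, 16, 9, 9]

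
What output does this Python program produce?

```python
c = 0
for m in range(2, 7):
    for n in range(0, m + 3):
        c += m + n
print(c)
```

m=2,n=0: c = 0+2 = 2
m=2,n=1: c = 2+3 = 5
m=2,n=2: c = 5+4 = 9
m=2,n=3: c = 9+5 = 14
m=2,n=4: c = 14+6 = 20
m=3,n=0: c = 20+3 = 23
m=3,n=1: c = 23+4 = 27
m=3,n=2: c = 27+5 = 32
m=3,n=3: c = 32+6 = 38
m=3,n=4: c = 38+7 = 45
m=3,n=5: c = 45+8 = 53
m=4,n=0: c = 53+4 = 57
m=4,n=1: c = 57+5 = 62
m=4,n=2: c = 62+6 = 68
m=4,n=3: c = 68+7 = 75
m=4,n=4: c = 75+8 = 83
m=4,n=5: c = 83+9 = 92
m=4,n=6: c = 92+10 = 102
m=5,n=0: c = 102+5 = 107
m=5,n=1: c = 107+6 = 113
m=5,n=2: c = 113+7 = 120
m=5,n=3: c = 120+8 = 128
m=5,n=4: c = 128+9 = 137
m=5,n=5: c = 137+10 = 147
m=5,n=6: c = 147+11 = 158
m=5,n=7: c = 158+12 = 170
m=6,n=0: c = 170+6 = 176
m=6,n=1: c = 176+7 = 183
m=6,n=2: c = 183+8 = 191
m=6,n=3: c = 191+9 = 200
m=6,n=4: c = 200+10 = 210
m=6,n=5: c = 210+11 = 221
m=6,n=6: c = 221+12 = 233
m=6,n=7: c = 233+13 = 246
m=6,n=8: c = 246+14 = 260

260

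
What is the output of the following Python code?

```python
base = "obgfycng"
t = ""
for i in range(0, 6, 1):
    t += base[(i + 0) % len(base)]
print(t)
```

i=0: add base[0]='o' → 'o'
i=1: add base[1]='b' → 'ob'
i=2: add base[2]='g' → 'obg'
i=3: add base[3]='f' → 'obgf'
i=4: add base[4]='y' → 'obgfy'
i=5: add base[5]='c' → 'obgfyc'

obgfyc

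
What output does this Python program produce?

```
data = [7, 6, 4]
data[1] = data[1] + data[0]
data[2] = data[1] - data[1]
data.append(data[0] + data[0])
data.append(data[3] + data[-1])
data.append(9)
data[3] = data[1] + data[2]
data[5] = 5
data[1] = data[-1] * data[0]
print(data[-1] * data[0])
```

35

data[1] = data[1]+data[0] = 6+7 = 13 → [7, 13, 4]
data[2] = data[1]-data[1] = 13-13 = 0 → [7, 13, 0]
append data[0]+data[0] = 7+7 = 14 → [7, 13, 0, 14]
append data[3]+data[-1] = 14+14 = 28 → [7, 13, 0, 14, 28]
append 9 → [7, 13, 0, 14, 28, 9]
data[3] = data[1]+data[2] = 13+0 = 13 → [7, 13, 0, 13, 28, 9]
data[5] = 5 → [7, 13, 0, 13, 28, 5]
data[1] = data[-1]*data[0] = 5*7 = 35 → [7, 35, 0, 13, 28, 5]
data[-1]*data[0] = 5*7 = 35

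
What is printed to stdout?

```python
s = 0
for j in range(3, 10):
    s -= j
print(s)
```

j=3: s = 0-3 = -3
j=4: s = (-3)-4 = -7
j=5: s = (-7)-5 = -12
j=6: s = (-12)-6 = -18
j=7: s = (-18)-7 = -25
j=8: s = (-25)-8 = -33
j=9: s = (-33)-9 = -42

-42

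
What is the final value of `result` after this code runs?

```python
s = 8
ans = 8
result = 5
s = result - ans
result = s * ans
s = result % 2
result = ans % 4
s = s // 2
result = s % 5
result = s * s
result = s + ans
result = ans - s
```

8

s = 5-8 = -3
result = (-3)*8 = -24
s = (-24)%2 = 0
result = 8%4 = 0
s = 0//2 = 0
result = 0%5 = 0
result = 0*0 = 0
result = 0+8 = 8
result = 8-0 = 8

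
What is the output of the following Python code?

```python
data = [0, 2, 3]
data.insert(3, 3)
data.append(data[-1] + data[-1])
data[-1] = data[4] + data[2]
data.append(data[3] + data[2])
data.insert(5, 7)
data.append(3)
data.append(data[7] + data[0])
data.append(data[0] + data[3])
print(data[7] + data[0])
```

3

insert 3 at 3 → [0, 2, 3, 3]
append data[-1]+data[-1] = 3+3 = 6 → [0, 2, 3, 3, 6]
data[-1] = data[4]+data[2] = 6+3 = 9 → [0, 2, 3, 3, 9]
append data[3]+data[2] = 3+3 = 6 → [0, 2, 3, 3, 9, 6]
insert 7 at 5 → [0, 2, 3, 3, 9, 7, 6]
append 3 → [0, 2, 3, 3, 9, 7, 6, 3]
append data[7]+data[0] = 3+0 = 3 → [0, 2, 3, 3, 9, 7, 6, 3, 3]
append data[0]+data[3] = 0+3 = 3 → [0, 2, 3, 3, 9, 7, 6, 3, 3, 3]
data[7]+data[0] = 3+0 = 3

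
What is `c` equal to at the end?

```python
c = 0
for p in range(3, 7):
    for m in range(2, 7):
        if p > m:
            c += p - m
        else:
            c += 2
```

40

p=3,m=2: 3>2, c = 0+1 = 1
p=3,m=3: not 3>3, c = 1+2 = 3
p=3,m=4: not 3>4, c = 3+2 = 5
p=3,m=5: not 3>5, c = 5+2 = 7
p=3,m=6: not 3>6, c = 7+2 = 9
p=4,m=2: 4>2, c = 9+2 = 11
p=4,m=3: 4>3, c = 11+1 = 12
p=4,m=4: not 4>4, c = 12+2 = 14
p=4,m=5: not 4>5, c = 14+2 = 16
p=4,m=6: not 4>6, c = 16+2 = 18
p=5,m=2: 5>2, c = 18+3 = 21
p=5,m=3: 5>3, c = 21+2 = 23
p=5,m=4: 5>4, c = 23+1 = 24
p=5,m=5: not 5>5, c = 24+2 = 26
p=5,m=6: not 5>6, c = 26+2 = 28
p=6,m=2: 6>2, c = 28+4 = 32
p=6,m=3: 6>3, c = 32+3 = 35
p=6,m=4: 6>4, c = 35+2 = 37
p=6,m=5: 6>5, c = 37+1 = 38
p=6,m=6: not 6>6, c = 38+2 = 40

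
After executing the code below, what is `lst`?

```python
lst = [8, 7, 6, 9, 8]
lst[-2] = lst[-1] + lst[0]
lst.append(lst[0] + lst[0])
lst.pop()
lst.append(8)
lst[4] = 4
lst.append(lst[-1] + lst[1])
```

lst[-2] = lst[-1]+lst[0] = 8+8 = 16 → [8, 7, 6, 16, 8]
append lst[0]+lst[0] = 8+8 = 16 → [8, 7, 6, 16, 8, 16]
pop() removes 16 → [8, 7, 6, 16, 8]
append 8 → [8, 7, 6, 16, 8, 8]
lst[4] = 4 → [8, 7, 6, 16, 4, 8]
append lst[-1]+lst[1] = 8+7 = 15 → [8, 7, 6, 16, 4, 8, 15]

[8, 7, 6, 16, 4, 8, 15]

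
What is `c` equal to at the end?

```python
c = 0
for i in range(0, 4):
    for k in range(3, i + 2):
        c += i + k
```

i=2,k=3: c = 0+5 = 5
i=3,k=3: c = 5+6 = 11
i=3,k=4: c = 11+7 = 18

18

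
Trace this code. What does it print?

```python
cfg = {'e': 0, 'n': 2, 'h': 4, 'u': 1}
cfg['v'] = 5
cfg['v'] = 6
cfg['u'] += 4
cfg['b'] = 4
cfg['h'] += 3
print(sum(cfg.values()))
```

cfg['v'] = 5 → {'e': 0, 'n': 2, 'h': 4, 'u': 1, 'v': 5}
cfg['v'] = 6 → {'e': 0, 'n': 2, 'h': 4, 'u': 1, 'v': 6}
cfg['u'] = 1+4 = 5 → {'e': 0, 'n': 2, 'h': 4, 'u': 5, 'v': 6}
cfg['b'] = 4 → {'e': 0, 'n': 2, 'h': 4, 'u': 5, 'v': 6, 'b': 4}
cfg['h'] = 4+3 = 7 → {'e': 0, 'n': 2, 'h': 7, 'u': 5, 'v': 6, 'b': 4}
sum of values = 24

24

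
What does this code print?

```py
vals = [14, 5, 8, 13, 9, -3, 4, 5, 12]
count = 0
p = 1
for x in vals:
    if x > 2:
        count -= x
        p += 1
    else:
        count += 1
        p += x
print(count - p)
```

x=14: >2, count = 0-14 = -14; p=2
x=5: >2, count = (-14)-5 = -19; p=3
x=8: >2, count = (-19)-8 = -27; p=4
x=13: >2, count = (-27)-13 = -40; p=5
x=9: >2, count = (-40)-9 = -49; p=6
x=-3: not >2, count = (-49)+1 = -48; p=3
x=4: >2, count = (-48)-4 = -52; p=4
x=5: >2, count = (-52)-5 = -57; p=5
x=12: >2, count = (-57)-12 = -69; p=6
count-p = (-69)-6 = -75

-75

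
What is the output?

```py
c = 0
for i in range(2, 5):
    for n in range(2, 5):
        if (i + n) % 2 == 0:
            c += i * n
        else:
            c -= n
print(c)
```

i=2,n=2: even sum, c = 0+4 = 4
i=2,n=3: odd sum, c = 4-3 = 1
i=2,n=4: even sum, c = 1+8 = 9
i=3,n=2: odd sum, c = 9-2 = 7
i=3,n=3: even sum, c = 7+9 = 16
i=3,n=4: odd sum, c = 16-4 = 12
i=4,n=2: even sum, c = 12+8 = 20
i=4,n=3: odd sum, c = 20-3 = 17
i=4,n=4: even sum, c = 17+16 = 33

33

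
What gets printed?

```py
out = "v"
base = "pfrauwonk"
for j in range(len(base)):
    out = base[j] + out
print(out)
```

j=0: prepend 'p' → 'pv'
j=1: prepend 'f' → 'fpv'
j=2: prepend 'r' → 'rfpv'
j=3: prepend 'a' → 'arfpv'
j=4: prepend 'u' → 'uarfpv'
j=5: prepend 'w' → 'wuarfpv'
j=6: prepend 'o' → 'owuarfpv'
j=7: prepend 'n' → 'nowuarfpv'
j=8: prepend 'k' → 'knowuarfpv'

knowuarfpv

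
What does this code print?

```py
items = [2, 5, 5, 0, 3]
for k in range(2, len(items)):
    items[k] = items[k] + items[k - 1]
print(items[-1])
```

13

k=2: items[2] = 5+5 = 10 → [2, 5, 10, 0, 3]
k=3: items[3] = 0+10 = 10 → [2, 5, 10, 10, 3]
k=4: items[4] = 3+10 = 13 → [2, 5, 10, 10, 13]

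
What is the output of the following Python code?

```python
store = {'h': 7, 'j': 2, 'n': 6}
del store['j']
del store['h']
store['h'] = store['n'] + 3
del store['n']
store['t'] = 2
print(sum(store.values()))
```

11

del 'j' → {'h': 7, 'n': 6}
del 'h' → {'n': 6}
store['h'] = store['n']+3 = 9 → {'n': 6, 'h': 9}
del 'n' → {'h': 9}
store['t'] = 2 → {'h': 9, 't': 2}
sum of values = 11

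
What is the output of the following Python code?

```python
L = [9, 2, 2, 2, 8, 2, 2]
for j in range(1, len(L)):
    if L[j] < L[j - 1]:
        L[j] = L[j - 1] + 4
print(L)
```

[9, 13, 17, 21, 25, 29, 33]

j=1: 2<9, L[1] = 9+4 = 13 → [9, 13, 2, 2, 8, 2, 2]
j=2: 2<13, L[2] = 13+4 = 17 → [9, 13, 17, 2, 8, 2, 2]
j=3: 2<17, L[3] = 17+4 = 21 → [9, 13, 17, 21, 8, 2, 2]
j=4: 8<21, L[4] = 21+4 = 25 → [9, 13, 17, 21, 25, 2, 2]
j=5: 2<25, L[5] = 25+4 = 29 → [9, 13, 17, 21, 25, 29, 2]
j=6: 2<29, L[6] = 29+4 = 33 → [9, 13, 17, 21, 25, 29, 33]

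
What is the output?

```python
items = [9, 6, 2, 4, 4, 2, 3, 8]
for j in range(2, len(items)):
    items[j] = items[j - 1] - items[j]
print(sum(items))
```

j=2: items[2] = 6-2 = 4 → [9, 6, 4, 4, 4, 2, 3, 8]
j=3: items[3] = 4-4 = 0 → [9, 6, 4, 0, 4, 2, 3, 8]
j=4: items[4] = 0-4 = -4 → [9, 6, 4, 0, -4, 2, 3, 8]
j=5: items[5] = (-4)-2 = -6 → [9, 6, 4, 0, -4, -6, 3, 8]
j=6: items[6] = (-6)-3 = -9 → [9, 6, 4, 0, -4, -6, -9, 8]
j=7: items[7] = (-9)-8 = -17 → [9, 6, 4, 0, -4, -6, -9, -17]
sum = -17

-17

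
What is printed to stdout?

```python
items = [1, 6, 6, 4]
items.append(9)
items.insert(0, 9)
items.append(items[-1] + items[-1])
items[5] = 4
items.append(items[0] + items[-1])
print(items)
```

append 9 → [1, 6, 6, 4, 9]
insert 9 at 0 → [9, 1, 6, 6, 4, 9]
append items[-1]+items[-1] = 9+9 = 18 → [9, 1, 6, 6, 4, 9, 18]
items[5] = 4 → [9, 1, 6, 6, 4, 4, 18]
append items[0]+items[-1] = 9+18 = 27 → [9, 1, 6, 6, 4, 4, 18, 27]

[9, 1, 6, 6, 4, 4, 18, 27]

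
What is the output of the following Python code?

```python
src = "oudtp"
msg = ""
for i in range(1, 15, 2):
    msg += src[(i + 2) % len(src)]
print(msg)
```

todputo

i=1: add src[3]='t' → 't'
i=3: add src[0]='o' → 'to'
i=5: add src[2]='d' → 'tod'
i=7: add src[4]='p' → 'todp'
i=9: add src[1]='u' → 'todpu'
i=11: add src[3]='t' → 'todput'
i=13: add src[0]='o' → 'todputo'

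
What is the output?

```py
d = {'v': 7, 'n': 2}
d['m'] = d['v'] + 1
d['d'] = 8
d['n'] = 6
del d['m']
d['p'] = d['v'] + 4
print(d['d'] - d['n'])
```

2

d['m'] = d['v']+1 = 8 → {'v': 7, 'n': 2, 'm': 8}
d['d'] = 8 → {'v': 7, 'n': 2, 'm': 8, 'd': 8}
d['n'] = 6 → {'v': 7, 'n': 6, 'm': 8, 'd': 8}
del 'm' → {'v': 7, 'n': 6, 'd': 8}
d['p'] = d['v']+4 = 11 → {'v': 7, 'n': 6, 'd': 8, 'p': 11}
d['d']-d['n'] = 8-6 = 2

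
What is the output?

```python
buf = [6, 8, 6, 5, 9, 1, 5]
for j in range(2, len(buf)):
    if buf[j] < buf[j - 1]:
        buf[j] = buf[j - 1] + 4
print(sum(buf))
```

114

j=2: 6<8, buf[2] = 8+4 = 12 → [6, 8, 12, 5, 9, 1, 5]
j=3: 5<12, buf[3] = 12+4 = 16 → [6, 8, 12, 16, 9, 1, 5]
j=4: 9<16, buf[4] = 16+4 = 20 → [6, 8, 12, 16, 20, 1, 5]
j=5: 1<20, buf[5] = 20+4 = 24 → [6, 8, 12, 16, 20, 24, 5]
j=6: 5<24, buf[6] = 24+4 = 28 → [6, 8, 12, 16, 20, 24, 28]
sum = 114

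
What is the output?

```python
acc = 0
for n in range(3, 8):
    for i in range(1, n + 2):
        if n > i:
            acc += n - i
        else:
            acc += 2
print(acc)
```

n=3,i=1: 3>1, acc = 0+2 = 2
n=3,i=2: 3>2, acc = 2+1 = 3
n=3,i=3: not 3>3, acc = 3+2 = 5
n=3,i=4: not 3>4, acc = 5+2 = 7
n=4,i=1: 4>1, acc = 7+3 = 10
n=4,i=2: 4>2, acc = 10+2 = 12
n=4,i=3: 4>3, acc = 12+1 = 13
n=4,i=4: not 4>4, acc = 13+2 = 15
n=4,i=5: not 4>5, acc = 15+2 = 17
n=5,i=1: 5>1, acc = 17+4 = 21
n=5,i=2: 5>2, acc = 21+3 = 24
n=5,i=3: 5>3, acc = 24+2 = 26
n=5,i=4: 5>4, acc = 26+1 = 27
n=5,i=5: not 5>5, acc = 27+2 = 29
n=5,i=6: not 5>6, acc = 29+2 = 31
n=6,i=1: 6>1, acc = 31+5 = 36
n=6,i=2: 6>2, acc = 36+4 = 40
n=6,i=3: 6>3, acc = 40+3 = 43
n=6,i=4: 6>4, acc = 43+2 = 45
n=6,i=5: 6>5, acc = 45+1 = 46
n=6,i=6: not 6>6, acc = 46+2 = 48
n=6,i=7: not 6>7, acc = 48+2 = 50
n=7,i=1: 7>1, acc = 50+6 = 56
n=7,i=2: 7>2, acc = 56+5 = 61
n=7,i=3: 7>3, acc = 61+4 = 65
n=7,i=4: 7>4, acc = 65+3 = 68
n=7,i=5: 7>5, acc = 68+2 = 70
n=7,i=6: 7>6, acc = 70+1 = 71
n=7,i=7: not 7>7, acc = 71+2 = 73
n=7,i=8: not 7>8, acc = 73+2 = 75

75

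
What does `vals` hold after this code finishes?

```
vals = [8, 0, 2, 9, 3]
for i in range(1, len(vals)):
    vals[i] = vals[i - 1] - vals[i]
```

[8, 8, 6, -3, -6]

i=1: vals[1] = 8-0 = 8 → [8, 8, 2, 9, 3]
i=2: vals[2] = 8-2 = 6 → [8, 8, 6, 9, 3]
i=3: vals[3] = 6-9 = -3 → [8, 8, 6, -3, 3]
i=4: vals[4] = (-3)-3 = -6 → [8, 8, 6, -3, -6]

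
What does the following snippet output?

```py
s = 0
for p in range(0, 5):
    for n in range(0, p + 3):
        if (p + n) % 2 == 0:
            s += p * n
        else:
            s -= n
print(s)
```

69

p=0,n=0: even sum, s = 0+0 = 0
p=0,n=1: odd sum, s = 0-1 = -1
p=0,n=2: even sum, s = (-1)+0 = -1
p=1,n=0: odd sum, s = (-1)-0 = -1
p=1,n=1: even sum, s = (-1)+1 = 0
p=1,n=2: odd sum, s = 0-2 = -2
p=1,n=3: even sum, s = (-2)+3 = 1
p=2,n=0: even sum, s = 1+0 = 1
p=2,n=1: odd sum, s = 1-1 = 0
p=2,n=2: even sum, s = 0+4 = 4
p=2,n=3: odd sum, s = 4-3 = 1
p=2,n=4: even sum, s = 1+8 = 9
p=3,n=0: odd sum, s = 9-0 = 9
p=3,n=1: even sum, s = 9+3 = 12
p=3,n=2: odd sum, s = 12-2 = 10
p=3,n=3: even sum, s = 10+9 = 19
p=3,n=4: odd sum, s = 19-4 = 15
p=3,n=5: even sum, s = 15+15 = 30
p=4,n=0: even sum, s = 30+0 = 30
p=4,n=1: odd sum, s = 30-1 = 29
p=4,n=2: even sum, s = 29+8 = 37
p=4,n=3: odd sum, s = 37-3 = 34
p=4,n=4: even sum, s = 34+16 = 50
p=4,n=5: odd sum, s = 50-5 = 45
p=4,n=6: even sum, s = 45+24 = 69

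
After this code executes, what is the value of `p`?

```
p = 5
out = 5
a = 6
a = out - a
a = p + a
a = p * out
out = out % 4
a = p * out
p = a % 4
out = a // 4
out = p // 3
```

1

a = 5-6 = -1
a = 5+(-1) = 4
a = 5*5 = 25
out = 5%4 = 1
a = 5*1 = 5
p = 5%4 = 1
out = 5//4 = 1
out = 1//3 = 0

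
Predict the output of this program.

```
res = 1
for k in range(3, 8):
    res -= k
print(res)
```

-24

k=3: res = 1-3 = -2
k=4: res = (-2)-4 = -6
k=5: res = (-6)-5 = -11
k=6: res = (-11)-6 = -17
k=7: res = (-17)-7 = -24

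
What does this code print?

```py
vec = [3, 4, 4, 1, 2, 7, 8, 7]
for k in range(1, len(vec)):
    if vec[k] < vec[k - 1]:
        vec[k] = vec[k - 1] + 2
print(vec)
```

k=1: 4>=3, unchanged → [3, 4, 4, 1, 2, 7, 8, 7]
k=2: 4>=4, unchanged → [3, 4, 4, 1, 2, 7, 8, 7]
k=3: 1<4, vec[3] = 4+2 = 6 → [3, 4, 4, 6, 2, 7, 8, 7]
k=4: 2<6, vec[4] = 6+2 = 8 → [3, 4, 4, 6, 8, 7, 8, 7]
k=5: 7<8, vec[5] = 8+2 = 10 → [3, 4, 4, 6, 8, 10, 8, 7]
k=6: 8<10, vec[6] = 10+2 = 12 → [3, 4, 4, 6, 8, 10, 12, 7]
k=7: 7<12, vec[7] = 12+2 = 14 → [3, 4, 4, 6, 8, 10, 12, 14]

[3, 4, 4, 6, 8, 10, 12, 14]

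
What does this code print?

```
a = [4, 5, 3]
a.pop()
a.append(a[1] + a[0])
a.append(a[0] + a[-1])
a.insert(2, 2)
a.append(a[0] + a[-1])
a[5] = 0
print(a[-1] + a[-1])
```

pop() removes 3 → [4, 5]
append a[1]+a[0] = 5+4 = 9 → [4, 5, 9]
append a[0]+a[-1] = 4+9 = 13 → [4, 5, 9, 13]
insert 2 at 2 → [4, 5, 2, 9, 13]
append a[0]+a[-1] = 4+13 = 17 → [4, 5, 2, 9, 13, 17]
a[5] = 0 → [4, 5, 2, 9, 13, 0]
a[-1]+a[-1] = 0+0 = 0

0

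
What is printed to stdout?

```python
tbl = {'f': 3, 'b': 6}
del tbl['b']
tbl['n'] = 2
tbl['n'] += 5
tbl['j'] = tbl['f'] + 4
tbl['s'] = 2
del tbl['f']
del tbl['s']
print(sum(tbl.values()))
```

del 'b' → {'f': 3}
tbl['n'] = 2 → {'f': 3, 'n': 2}
tbl['n'] = 2+5 = 7 → {'f': 3, 'n': 7}
tbl['j'] = tbl['f']+4 = 7 → {'f': 3, 'n': 7, 'j': 7}
tbl['s'] = 2 → {'f': 3, 'n': 7, 'j': 7, 's': 2}
del 'f' → {'n': 7, 'j': 7, 's': 2}
del 's' → {'n': 7, 'j': 7}
sum of values = 14

14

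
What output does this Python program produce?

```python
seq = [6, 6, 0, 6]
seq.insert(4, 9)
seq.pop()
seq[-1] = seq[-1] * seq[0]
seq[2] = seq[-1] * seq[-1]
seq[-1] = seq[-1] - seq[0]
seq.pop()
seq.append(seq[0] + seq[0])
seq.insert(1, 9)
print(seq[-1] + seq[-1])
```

24

insert 9 at 4 → [6, 6, 0, 6, 9]
pop() removes 9 → [6, 6, 0, 6]
seq[-1] = seq[-1]*seq[0] = 6*6 = 36 → [6, 6, 0, 36]
seq[2] = seq[-1]*seq[-1] = 36*36 = 1296 → [6, 6, 1296, 36]
seq[-1] = seq[-1]-seq[0] = 36-6 = 30 → [6, 6, 1296, 30]
pop() removes 30 → [6, 6, 1296]
append seq[0]+seq[0] = 6+6 = 12 → [6, 6, 1296, 12]
insert 9 at 1 → [6, 9, 6, 1296, 12]
seq[-1]+seq[-1] = 12+12 = 24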